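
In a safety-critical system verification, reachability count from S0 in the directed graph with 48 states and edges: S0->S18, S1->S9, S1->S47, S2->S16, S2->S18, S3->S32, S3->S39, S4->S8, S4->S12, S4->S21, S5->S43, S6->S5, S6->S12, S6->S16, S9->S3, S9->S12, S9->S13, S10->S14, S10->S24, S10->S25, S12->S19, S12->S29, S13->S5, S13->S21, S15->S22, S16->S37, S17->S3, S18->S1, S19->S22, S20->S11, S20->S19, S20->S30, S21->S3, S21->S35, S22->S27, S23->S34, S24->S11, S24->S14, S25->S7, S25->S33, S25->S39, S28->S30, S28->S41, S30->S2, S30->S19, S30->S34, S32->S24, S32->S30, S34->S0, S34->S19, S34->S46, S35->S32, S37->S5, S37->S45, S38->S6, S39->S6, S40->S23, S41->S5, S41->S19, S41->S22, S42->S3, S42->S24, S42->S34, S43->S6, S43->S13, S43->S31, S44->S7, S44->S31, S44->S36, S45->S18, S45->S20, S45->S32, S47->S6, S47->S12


BFS from S0:
  layer 0: {S0}
  layer 1: {S18}
  layer 2: {S1}
  layer 3: {S9, S47}
  layer 4: {S3, S6, S12, S13}
  layer 5: {S5, S16, S19, S21, S29, S32, S39}
  layer 6: {S22, S24, S30, S35, S37, S43}
  layer 7: {S2, S11, S14, S27, S31, S34, S45}
  layer 8: {S20, S46}
Reachable set: {S0, S1, S2, S3, S5, S6, S9, S11, S12, S13, S14, S16, S18, S19, S20, S21, S22, S24, S27, S29, S30, S31, S32, S34, S35, S37, S39, S43, S45, S46, S47}
Count = 31

31


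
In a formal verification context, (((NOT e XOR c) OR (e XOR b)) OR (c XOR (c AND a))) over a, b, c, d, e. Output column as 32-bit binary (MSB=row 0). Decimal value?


Formula: (((NOT e XOR c) OR (e XOR b)) OR (c XOR (c AND a))) over a, b, c, d, e (32 rows)
Evaluate each row (bits = a,b,c,d,e, MSB first):
  row 0 [00000]: (((NOT 0 XOR 0) OR (0 XOR 0)) OR (0 XOR (0 AND 0))) -> 1
  row 1 [00001]: (((NOT 1 XOR 0) OR (1 XOR 0)) OR (0 XOR (0 AND 0))) -> 1
  row 2 [00010]: (((NOT 0 XOR 0) OR (0 XOR 0)) OR (0 XOR (0 AND 0))) -> 1
  row 3 [00011]: (((NOT 1 XOR 0) OR (1 XOR 0)) OR (0 XOR (0 AND 0))) -> 1
  row 4 [00100]: (((NOT 0 XOR 1) OR (0 XOR 0)) OR (1 XOR (1 AND 0))) -> 1
  row 5 [00101]: (((NOT 1 XOR 1) OR (1 XOR 0)) OR (1 XOR (1 AND 0))) -> 1
  row 6 [00110]: (((NOT 0 XOR 1) OR (0 XOR 0)) OR (1 XOR (1 AND 0))) -> 1
  row 7 [00111]: (((NOT 1 XOR 1) OR (1 XOR 0)) OR (1 XOR (1 AND 0))) -> 1
  row 8 [01000]: (((NOT 0 XOR 0) OR (0 XOR 1)) OR (0 XOR (0 AND 0))) -> 1
  row 9 [01001]: (((NOT 1 XOR 0) OR (1 XOR 1)) OR (0 XOR (0 AND 0))) -> 0
  row 10 [01010]: (((NOT 0 XOR 0) OR (0 XOR 1)) OR (0 XOR (0 AND 0))) -> 1
  row 11 [01011]: (((NOT 1 XOR 0) OR (1 XOR 1)) OR (0 XOR (0 AND 0))) -> 0
  row 12 [01100]: (((NOT 0 XOR 1) OR (0 XOR 1)) OR (1 XOR (1 AND 0))) -> 1
  row 13 [01101]: (((NOT 1 XOR 1) OR (1 XOR 1)) OR (1 XOR (1 AND 0))) -> 1
  row 14 [01110]: (((NOT 0 XOR 1) OR (0 XOR 1)) OR (1 XOR (1 AND 0))) -> 1
  row 15 [01111]: (((NOT 1 XOR 1) OR (1 XOR 1)) OR (1 XOR (1 AND 0))) -> 1
  row 16 [10000]: (((NOT 0 XOR 0) OR (0 XOR 0)) OR (0 XOR (0 AND 1))) -> 1
  row 17 [10001]: (((NOT 1 XOR 0) OR (1 XOR 0)) OR (0 XOR (0 AND 1))) -> 1
  row 18 [10010]: (((NOT 0 XOR 0) OR (0 XOR 0)) OR (0 XOR (0 AND 1))) -> 1
  row 19 [10011]: (((NOT 1 XOR 0) OR (1 XOR 0)) OR (0 XOR (0 AND 1))) -> 1
  row 20 [10100]: (((NOT 0 XOR 1) OR (0 XOR 0)) OR (1 XOR (1 AND 1))) -> 0
  row 21 [10101]: (((NOT 1 XOR 1) OR (1 XOR 0)) OR (1 XOR (1 AND 1))) -> 1
  row 22 [10110]: (((NOT 0 XOR 1) OR (0 XOR 0)) OR (1 XOR (1 AND 1))) -> 0
  row 23 [10111]: (((NOT 1 XOR 1) OR (1 XOR 0)) OR (1 XOR (1 AND 1))) -> 1
  row 24 [11000]: (((NOT 0 XOR 0) OR (0 XOR 1)) OR (0 XOR (0 AND 1))) -> 1
  row 25 [11001]: (((NOT 1 XOR 0) OR (1 XOR 1)) OR (0 XOR (0 AND 1))) -> 0
  row 26 [11010]: (((NOT 0 XOR 0) OR (0 XOR 1)) OR (0 XOR (0 AND 1))) -> 1
  row 27 [11011]: (((NOT 1 XOR 0) OR (1 XOR 1)) OR (0 XOR (0 AND 1))) -> 0
  row 28 [11100]: (((NOT 0 XOR 1) OR (0 XOR 1)) OR (1 XOR (1 AND 1))) -> 1
  row 29 [11101]: (((NOT 1 XOR 1) OR (1 XOR 1)) OR (1 XOR (1 AND 1))) -> 1
  row 30 [11110]: (((NOT 0 XOR 1) OR (0 XOR 1)) OR (1 XOR (1 AND 1))) -> 1
  row 31 [11111]: (((NOT 1 XOR 1) OR (1 XOR 1)) OR (1 XOR (1 AND 1))) -> 1
Full result column, 4 rows per line (a,b,c fixed per line; d,e runs 00..11 left to right):
  rows 0-3 [a,b,c=000]: 1111  = hex F
  rows 4-7 [a,b,c=001]: 1111  = hex F
  rows 8-11 [a,b,c=010]: 1010  = hex A
  rows 12-15 [a,b,c=011]: 1111  = hex F
  rows 16-19 [a,b,c=100]: 1111  = hex F
  rows 20-23 [a,b,c=101]: 0101  = hex 5
  rows 24-27 [a,b,c=110]: 1010  = hex A
  rows 28-31 [a,b,c=111]: 1111  = hex F
Output column (row 0 .. row 31) = 11111111101011111111010110101111
Output column grouped in 4s = 1111 1111 1010 1111 1111 0101 1010 1111 = 0xFFAFF5AF
Convert to decimal digit by digit (value = value*16 + digit):
  F -> 15
  15*16 + 15 (F) = 255
  255*16 + 10 (A) = 4090
  4090*16 + 15 (F) = 65455
  65455*16 + 15 (F) = 1047295
  1047295*16 + 5 = 16756725
  16756725*16 + 10 (A) = 268107610
  268107610*16 + 15 (F) = 4289721775
Decimal = 4289721775

4289721775


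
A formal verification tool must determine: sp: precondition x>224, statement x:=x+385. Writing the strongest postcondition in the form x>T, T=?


Formula: sp(P, x:=E) = exists old_x. (x = E[old_x/x]) AND P[old_x/x] (old_x is the value of x before the assignment; eliminate old_x by solving x = E[old_x/x] for old_x)
Step 1: Precondition P: x>224, i.e. old_x > 224
Step 2: Assignment gives x = old_x + 385, so old_x = x - 385
Step 3: Substitute into P: x - 385 > 224
Step 4: Simplify: x > 224+385 = 609

609


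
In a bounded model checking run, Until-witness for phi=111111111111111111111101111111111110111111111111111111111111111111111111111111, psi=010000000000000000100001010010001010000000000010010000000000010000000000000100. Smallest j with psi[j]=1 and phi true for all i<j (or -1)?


(phi U psi) at 0: need smallest j with psi[j]=1 and phi[i]=1 for all i in [0,j).
Scan from step 0:
  step 0: phi=1, psi=0 -> continue
  step 1: psi=1 and phi held for [0,1) -> witness found
Witness step = 1

1


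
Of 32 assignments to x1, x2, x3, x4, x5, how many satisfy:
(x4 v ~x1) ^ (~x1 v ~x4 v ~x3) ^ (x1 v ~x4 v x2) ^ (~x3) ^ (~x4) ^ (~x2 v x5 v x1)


CNF with 6 clauses over 5 vars (32 assignments).
An assignment satisfies CNF iff every clause has >=1 true literal.
Check each row (bits = x1,x2,x3,x4,x5; clause T/F shown):
  row 0 [00000]: clauses=TTTTTT -> 1
  row 1 [00001]: clauses=TTTTTT -> 1
  row 2 [00010]: clauses=TTFTFT -> 0
  row 3 [00011]: clauses=TTFTFT -> 0
  row 4 [00100]: clauses=TTTFTT -> 0
  row 5 [00101]: clauses=TTTFTT -> 0
  row 6 [00110]: clauses=TTFFFT -> 0
  row 7 [00111]: clauses=TTFFFT -> 0
  row 8 [01000]: clauses=TTTTTF -> 0
  row 9 [01001]: clauses=TTTTTT -> 1
  row 10 [01010]: clauses=TTTTFF -> 0
  row 11 [01011]: clauses=TTTTFT -> 0
  row 12 [01100]: clauses=TTTFTF -> 0
  row 13 [01101]: clauses=TTTFTT -> 0
  row 14 [01110]: clauses=TTTFFF -> 0
  row 15 [01111]: clauses=TTTFFT -> 0
  row 16 [10000]: clauses=FTTTTT -> 0
  row 17 [10001]: clauses=FTTTTT -> 0
  row 18 [10010]: clauses=TTTTFT -> 0
  row 19 [10011]: clauses=TTTTFT -> 0
  row 20 [10100]: clauses=FTTFTT -> 0
  row 21 [10101]: clauses=FTTFTT -> 0
  row 22 [10110]: clauses=TFTFFT -> 0
  row 23 [10111]: clauses=TFTFFT -> 0
  row 24 [11000]: clauses=FTTTTT -> 0
  row 25 [11001]: clauses=FTTTTT -> 0
  row 26 [11010]: clauses=TTTTFT -> 0
  row 27 [11011]: clauses=TTTTFT -> 0
  row 28 [11100]: clauses=FTTFTT -> 0
  row 29 [11101]: clauses=FTTFTT -> 0
  row 30 [11110]: clauses=TFTFFT -> 0
  row 31 [11111]: clauses=TFTFFT -> 0
Full result column, 8 rows per line (x1,x2 fixed per line; x3,x4,x5 runs 000..111 left to right):
  rows 0-7 [x1,x2=00]: 11000000  (ones: 2)
  rows 8-15 [x1,x2=01]: 01000000  (ones: 1)
  rows 16-23 [x1,x2=10]: 00000000  (ones: 0)
  rows 24-31 [x1,x2=11]: 00000000  (ones: 0)
Satisfying assignments = 2+1+0+0 = 3

3


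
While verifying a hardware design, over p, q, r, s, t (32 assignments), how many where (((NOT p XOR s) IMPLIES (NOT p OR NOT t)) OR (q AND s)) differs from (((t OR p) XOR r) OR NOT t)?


F1 = (((NOT p XOR s) IMPLIES (NOT p OR NOT t)) OR (q AND s))
F2 = (((t OR p) XOR r) OR NOT t)
Evaluate both on each of 32 rows (bits = p,q,r,s,t):
  row 0 [00000]: F1=1 F2=1 -> 0
  row 1 [00001]: F1=1 F2=1 -> 0
  row 2 [00010]: F1=1 F2=1 -> 0
  row 3 [00011]: F1=1 F2=1 -> 0
  row 4 [00100]: F1=1 F2=1 -> 0
  row 5 [00101]: F1=1 F2=0 (differ) -> 1
  row 6 [00110]: F1=1 F2=1 -> 0
  row 7 [00111]: F1=1 F2=0 (differ) -> 1
  row 8 [01000]: F1=1 F2=1 -> 0
  row 9 [01001]: F1=1 F2=1 -> 0
  row 10 [01010]: F1=1 F2=1 -> 0
  row 11 [01011]: F1=1 F2=1 -> 0
  row 12 [01100]: F1=1 F2=1 -> 0
  row 13 [01101]: F1=1 F2=0 (differ) -> 1
  row 14 [01110]: F1=1 F2=1 -> 0
  row 15 [01111]: F1=1 F2=0 (differ) -> 1
  row 16 [10000]: F1=1 F2=1 -> 0
  row 17 [10001]: F1=1 F2=1 -> 0
  row 18 [10010]: F1=1 F2=1 -> 0
  row 19 [10011]: F1=0 F2=1 (differ) -> 1
  row 20 [10100]: F1=1 F2=1 -> 0
  row 21 [10101]: F1=1 F2=0 (differ) -> 1
  row 22 [10110]: F1=1 F2=1 -> 0
  row 23 [10111]: F1=0 F2=0 -> 0
  row 24 [11000]: F1=1 F2=1 -> 0
  row 25 [11001]: F1=1 F2=1 -> 0
  row 26 [11010]: F1=1 F2=1 -> 0
  row 27 [11011]: F1=1 F2=1 -> 0
  row 28 [11100]: F1=1 F2=1 -> 0
  row 29 [11101]: F1=1 F2=0 (differ) -> 1
  row 30 [11110]: F1=1 F2=1 -> 0
  row 31 [11111]: F1=1 F2=0 (differ) -> 1
Full result column, 8 rows per line (p,q fixed per line; r,s,t runs 000..111 left to right):
  rows 0-7 [p,q=00]: 00000101  (ones: 2)
  rows 8-15 [p,q=01]: 00000101  (ones: 2)
  rows 16-23 [p,q=10]: 00010100  (ones: 2)
  rows 24-31 [p,q=11]: 00000101  (ones: 2)
Disagreements = 2+2+2+2 = 8

8


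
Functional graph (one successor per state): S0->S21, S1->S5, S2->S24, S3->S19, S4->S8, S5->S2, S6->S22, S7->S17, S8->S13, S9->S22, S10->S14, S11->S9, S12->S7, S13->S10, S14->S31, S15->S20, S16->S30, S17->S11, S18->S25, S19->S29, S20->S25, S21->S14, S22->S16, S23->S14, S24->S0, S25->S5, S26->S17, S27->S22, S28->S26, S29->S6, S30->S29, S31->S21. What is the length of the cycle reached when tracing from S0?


Trace from S0 until a state repeats:
  S0 -> S21 -> S14 -> S31 -> S21
S21 first seen at step 1, revisited at step 4.
Cycle length = 4 - 1 = 3

3


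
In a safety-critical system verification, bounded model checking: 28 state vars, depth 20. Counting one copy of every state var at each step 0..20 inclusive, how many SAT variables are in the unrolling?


BMC unrolls to depth k, creating one copy of each state var for steps 0..k.
Step count = 20 + 1 = 21 (steps 0 through 20)
Vars per step = 28
Total = 28 * 21 = 588

588


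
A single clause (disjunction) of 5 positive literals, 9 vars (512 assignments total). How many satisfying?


Step 1: Total=2^9=512
Step 2: Unsat when all 5 false: 2^4=16
Step 3: Sat=512-16=496

496


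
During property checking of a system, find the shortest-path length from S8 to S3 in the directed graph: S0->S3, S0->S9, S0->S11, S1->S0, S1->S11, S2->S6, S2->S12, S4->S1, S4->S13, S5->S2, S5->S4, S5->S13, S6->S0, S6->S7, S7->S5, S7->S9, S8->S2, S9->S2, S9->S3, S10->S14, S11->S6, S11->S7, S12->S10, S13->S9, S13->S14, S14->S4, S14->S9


BFS layer-by-layer from S8:
  dist 0: {S8}
  dist 1: {S2}
  dist 2: {S6, S12}
  dist 3: {S0, S7, S10}
  dist 4: {S3, S5, S9, S11, S14}
  -> S3 reached at distance 4
Shortest path length = 4

4


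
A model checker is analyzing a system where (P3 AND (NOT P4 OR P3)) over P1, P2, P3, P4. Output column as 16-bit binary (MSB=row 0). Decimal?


Formula: (P3 AND (NOT P4 OR P3)) over P1, P2, P3, P4 (16 rows)
Evaluate each row (bits = P1,P2,P3,P4, MSB first):
  row 0 [0000]: (0 AND (NOT 0 OR 0)) -> 0
  row 1 [0001]: (0 AND (NOT 1 OR 0)) -> 0
  row 2 [0010]: (1 AND (NOT 0 OR 1)) -> 1
  row 3 [0011]: (1 AND (NOT 1 OR 1)) -> 1
  row 4 [0100]: (0 AND (NOT 0 OR 0)) -> 0
  row 5 [0101]: (0 AND (NOT 1 OR 0)) -> 0
  row 6 [0110]: (1 AND (NOT 0 OR 1)) -> 1
  row 7 [0111]: (1 AND (NOT 1 OR 1)) -> 1
  row 8 [1000]: (0 AND (NOT 0 OR 0)) -> 0
  row 9 [1001]: (0 AND (NOT 1 OR 0)) -> 0
  row 10 [1010]: (1 AND (NOT 0 OR 1)) -> 1
  row 11 [1011]: (1 AND (NOT 1 OR 1)) -> 1
  row 12 [1100]: (0 AND (NOT 0 OR 0)) -> 0
  row 13 [1101]: (0 AND (NOT 1 OR 0)) -> 0
  row 14 [1110]: (1 AND (NOT 0 OR 1)) -> 1
  row 15 [1111]: (1 AND (NOT 1 OR 1)) -> 1
Full result column, 4 rows per line (P1,P2 fixed per line; P3,P4 runs 00..11 left to right):
  rows 0-3 [P1,P2=00]: 0011  = hex 3
  rows 4-7 [P1,P2=01]: 0011  = hex 3
  rows 8-11 [P1,P2=10]: 0011  = hex 3
  rows 12-15 [P1,P2=11]: 0011  = hex 3
Output column (row 0 .. row 15) = 0011001100110011
Output column grouped in 4s = 0011 0011 0011 0011 = 0x3333
Convert to decimal digit by digit (value = value*16 + digit):
  3 -> 3
  3*16 + 3 = 51
  51*16 + 3 = 819
  819*16 + 3 = 13107
Decimal = 13107

13107


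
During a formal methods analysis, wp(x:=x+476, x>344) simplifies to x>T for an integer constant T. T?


Formula: wp(x:=E, P) = P[E/x] (substitute E for x in postcondition)
Step 1: Postcondition: x>344
Step 2: Substitute x+476 for x: x+476>344
Step 3: Solve for x: x > 344-476 = -132

-132


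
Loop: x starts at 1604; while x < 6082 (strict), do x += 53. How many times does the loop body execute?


Step 1: x goes from 1604 toward 6082 by 53; the body runs while x<6082, so iterations = ceil((bound-start)/step)
Step 2: Distance=4478
Step 3: ceil(4478/53)=85

85


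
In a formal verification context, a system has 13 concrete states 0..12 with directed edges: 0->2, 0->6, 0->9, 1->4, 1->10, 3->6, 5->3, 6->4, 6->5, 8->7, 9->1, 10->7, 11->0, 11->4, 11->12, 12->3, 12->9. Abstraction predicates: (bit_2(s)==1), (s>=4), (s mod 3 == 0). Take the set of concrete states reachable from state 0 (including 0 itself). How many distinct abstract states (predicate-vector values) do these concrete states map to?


BFS from 0:
Concrete reachable: {0, 1, 2, 3, 4, 5, 6, 7, 9, 10}
Abstract via predicates (bit_2(s)==1), (s>=4), (s mod 3 == 0):
  (0,0,0) <- {1, 2}
  (0,0,1) <- {0, 3}
  (0,1,0) <- {10}
  (0,1,1) <- {9}
  (1,1,0) <- {4, 5, 7}
  (1,1,1) <- {6}
Distinct abstract states = 6

6


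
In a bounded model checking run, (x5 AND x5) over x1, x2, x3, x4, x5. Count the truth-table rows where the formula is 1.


Formula: (x5 AND x5) over 5 vars (32 rows)
Evaluate each row (x1, x2, x3, x4, x5 as bits, MSB first):
  row 0 [00000]: (0 AND 0) -> 0
  row 1 [00001]: (1 AND 1) -> 1
  row 2 [00010]: (0 AND 0) -> 0
  row 3 [00011]: (1 AND 1) -> 1
  row 4 [00100]: (0 AND 0) -> 0
  row 5 [00101]: (1 AND 1) -> 1
  row 6 [00110]: (0 AND 0) -> 0
  row 7 [00111]: (1 AND 1) -> 1
  row 8 [01000]: (0 AND 0) -> 0
  row 9 [01001]: (1 AND 1) -> 1
  row 10 [01010]: (0 AND 0) -> 0
  row 11 [01011]: (1 AND 1) -> 1
  row 12 [01100]: (0 AND 0) -> 0
  row 13 [01101]: (1 AND 1) -> 1
  row 14 [01110]: (0 AND 0) -> 0
  row 15 [01111]: (1 AND 1) -> 1
  row 16 [10000]: (0 AND 0) -> 0
  row 17 [10001]: (1 AND 1) -> 1
  row 18 [10010]: (0 AND 0) -> 0
  row 19 [10011]: (1 AND 1) -> 1
  row 20 [10100]: (0 AND 0) -> 0
  row 21 [10101]: (1 AND 1) -> 1
  row 22 [10110]: (0 AND 0) -> 0
  row 23 [10111]: (1 AND 1) -> 1
  row 24 [11000]: (0 AND 0) -> 0
  row 25 [11001]: (1 AND 1) -> 1
  row 26 [11010]: (0 AND 0) -> 0
  row 27 [11011]: (1 AND 1) -> 1
  row 28 [11100]: (0 AND 0) -> 0
  row 29 [11101]: (1 AND 1) -> 1
  row 30 [11110]: (0 AND 0) -> 0
  row 31 [11111]: (1 AND 1) -> 1
Full result column, 8 rows per line (x1,x2 fixed per line; x3,x4,x5 runs 000..111 left to right):
  rows 0-7 [x1,x2=00]: 01010101  (ones: 4)
  rows 8-15 [x1,x2=01]: 01010101  (ones: 4)
  rows 16-23 [x1,x2=10]: 01010101  (ones: 4)
  rows 24-31 [x1,x2=11]: 01010101  (ones: 4)
Count of 1-rows = 4+4+4+4 = 16

16


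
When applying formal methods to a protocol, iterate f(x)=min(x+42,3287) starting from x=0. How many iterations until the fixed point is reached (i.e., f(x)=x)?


Step 1: x=0, cap=3287, increment=42
Step 2: x grows by 42 each step until capped at 3287; fixed point is x=3287
Step 3: iterations = ceil(3287/42) = 79

79


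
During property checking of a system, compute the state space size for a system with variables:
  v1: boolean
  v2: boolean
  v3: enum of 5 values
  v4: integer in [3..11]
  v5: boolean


State space = product of domain sizes of all variables.
Domain sizes:
  v1 (boolean): 2
  v2 (boolean): 2
  v3 (enum of 5 values): 5
  v4 (integer in [3..11]): 9
  v5 (boolean): 2
Product = 2 * 2 * 5 * 9 * 2 = 360

360


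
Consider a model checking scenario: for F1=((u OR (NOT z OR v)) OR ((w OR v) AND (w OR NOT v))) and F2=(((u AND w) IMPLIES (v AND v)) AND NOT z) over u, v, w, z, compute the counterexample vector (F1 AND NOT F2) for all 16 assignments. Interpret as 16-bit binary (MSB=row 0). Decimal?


F1 = ((u OR (NOT z OR v)) OR ((w OR v) AND (w OR NOT v)))
F2 = (((u AND w) IMPLIES (v AND v)) AND NOT z)
Counterexample to F1=>F2 is where F1=1 and F2=0.
Evaluate each row (bits = u,v,w,z, MSB first):
  row 0 [0000]: F1=1 F2=1 -> F1&~F2 -> 0
  row 1 [0001]: F1=0 F2=0 -> F1&~F2 -> 0
  row 2 [0010]: F1=1 F2=1 -> F1&~F2 -> 0
  row 3 [0011]: F1=1 F2=0 -> F1&~F2 -> 1
  row 4 [0100]: F1=1 F2=1 -> F1&~F2 -> 0
  row 5 [0101]: F1=1 F2=0 -> F1&~F2 -> 1
  row 6 [0110]: F1=1 F2=1 -> F1&~F2 -> 0
  row 7 [0111]: F1=1 F2=0 -> F1&~F2 -> 1
  row 8 [1000]: F1=1 F2=1 -> F1&~F2 -> 0
  row 9 [1001]: F1=1 F2=0 -> F1&~F2 -> 1
  row 10 [1010]: F1=1 F2=0 -> F1&~F2 -> 1
  row 11 [1011]: F1=1 F2=0 -> F1&~F2 -> 1
  row 12 [1100]: F1=1 F2=1 -> F1&~F2 -> 0
  row 13 [1101]: F1=1 F2=0 -> F1&~F2 -> 1
  row 14 [1110]: F1=1 F2=1 -> F1&~F2 -> 0
  row 15 [1111]: F1=1 F2=0 -> F1&~F2 -> 1
Full result column, 4 rows per line (u,v fixed per line; w,z runs 00..11 left to right):
  rows 0-3 [u,v=00]: 0001  = hex 1
  rows 4-7 [u,v=01]: 0101  = hex 5
  rows 8-11 [u,v=10]: 0111  = hex 7
  rows 12-15 [u,v=11]: 0101  = hex 5
Counterexample vector (row 0 .. row 15) = 0001010101110101
Output column grouped in 4s = 0001 0101 0111 0101 = 0x1575
Convert to decimal digit by digit (value = value*16 + digit):
  1 -> 1
  1*16 + 5 = 21
  21*16 + 7 = 343
  343*16 + 5 = 5493
Decimal = 5493

5493


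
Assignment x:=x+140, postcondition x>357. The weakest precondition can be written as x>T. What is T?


Formula: wp(x:=E, P) = P[E/x] (substitute E for x in postcondition)
Step 1: Postcondition: x>357
Step 2: Substitute x+140 for x: x+140>357
Step 3: Solve for x: x > 357-140 = 217

217


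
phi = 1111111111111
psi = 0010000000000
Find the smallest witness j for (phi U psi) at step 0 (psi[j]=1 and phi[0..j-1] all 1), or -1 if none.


(phi U psi) at 0: need smallest j with psi[j]=1 and phi[i]=1 for all i in [0,j).
Scan from step 0:
  step 0: phi=1, psi=0 -> continue
  step 1: phi=1, psi=0 -> continue
  step 2: psi=1 and phi held for [0,2) -> witness found
Witness step = 2

2


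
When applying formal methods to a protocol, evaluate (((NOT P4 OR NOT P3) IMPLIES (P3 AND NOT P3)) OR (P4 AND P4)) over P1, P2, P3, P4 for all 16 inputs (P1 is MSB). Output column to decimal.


Formula: (((NOT P4 OR NOT P3) IMPLIES (P3 AND NOT P3)) OR (P4 AND P4)) over P1, P2, P3, P4 (16 rows)
Evaluate each row (bits = P1,P2,P3,P4, MSB first):
  row 0 [0000]: (((NOT 0 OR NOT 0) IMPLIES (0 AND NOT 0)) OR (0 AND 0)) -> 0
  row 1 [0001]: (((NOT 1 OR NOT 0) IMPLIES (0 AND NOT 0)) OR (1 AND 1)) -> 1
  row 2 [0010]: (((NOT 0 OR NOT 1) IMPLIES (1 AND NOT 1)) OR (0 AND 0)) -> 0
  row 3 [0011]: (((NOT 1 OR NOT 1) IMPLIES (1 AND NOT 1)) OR (1 AND 1)) -> 1
  row 4 [0100]: (((NOT 0 OR NOT 0) IMPLIES (0 AND NOT 0)) OR (0 AND 0)) -> 0
  row 5 [0101]: (((NOT 1 OR NOT 0) IMPLIES (0 AND NOT 0)) OR (1 AND 1)) -> 1
  row 6 [0110]: (((NOT 0 OR NOT 1) IMPLIES (1 AND NOT 1)) OR (0 AND 0)) -> 0
  row 7 [0111]: (((NOT 1 OR NOT 1) IMPLIES (1 AND NOT 1)) OR (1 AND 1)) -> 1
  row 8 [1000]: (((NOT 0 OR NOT 0) IMPLIES (0 AND NOT 0)) OR (0 AND 0)) -> 0
  row 9 [1001]: (((NOT 1 OR NOT 0) IMPLIES (0 AND NOT 0)) OR (1 AND 1)) -> 1
  row 10 [1010]: (((NOT 0 OR NOT 1) IMPLIES (1 AND NOT 1)) OR (0 AND 0)) -> 0
  row 11 [1011]: (((NOT 1 OR NOT 1) IMPLIES (1 AND NOT 1)) OR (1 AND 1)) -> 1
  row 12 [1100]: (((NOT 0 OR NOT 0) IMPLIES (0 AND NOT 0)) OR (0 AND 0)) -> 0
  row 13 [1101]: (((NOT 1 OR NOT 0) IMPLIES (0 AND NOT 0)) OR (1 AND 1)) -> 1
  row 14 [1110]: (((NOT 0 OR NOT 1) IMPLIES (1 AND NOT 1)) OR (0 AND 0)) -> 0
  row 15 [1111]: (((NOT 1 OR NOT 1) IMPLIES (1 AND NOT 1)) OR (1 AND 1)) -> 1
Full result column, 4 rows per line (P1,P2 fixed per line; P3,P4 runs 00..11 left to right):
  rows 0-3 [P1,P2=00]: 0101  = hex 5
  rows 4-7 [P1,P2=01]: 0101  = hex 5
  rows 8-11 [P1,P2=10]: 0101  = hex 5
  rows 12-15 [P1,P2=11]: 0101  = hex 5
Output column (row 0 .. row 15) = 0101010101010101
Output column grouped in 4s = 0101 0101 0101 0101 = 0x5555
Convert to decimal digit by digit (value = value*16 + digit):
  5 -> 5
  5*16 + 5 = 85
  85*16 + 5 = 1365
  1365*16 + 5 = 21845
Decimal = 21845

21845


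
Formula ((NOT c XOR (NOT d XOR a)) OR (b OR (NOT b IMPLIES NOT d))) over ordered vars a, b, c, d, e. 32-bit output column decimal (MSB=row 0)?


Formula: ((NOT c XOR (NOT d XOR a)) OR (b OR (NOT b IMPLIES NOT d))) over a, b, c, d, e (32 rows)
Evaluate each row (bits = a,b,c,d,e, MSB first):
  row 0 [00000]: ((NOT 0 XOR (NOT 0 XOR 0)) OR (0 OR (NOT 0 IMPLIES NOT 0))) -> 1
  row 1 [00001]: ((NOT 0 XOR (NOT 0 XOR 0)) OR (0 OR (NOT 0 IMPLIES NOT 0))) -> 1
  row 2 [00010]: ((NOT 0 XOR (NOT 1 XOR 0)) OR (0 OR (NOT 0 IMPLIES NOT 1))) -> 1
  row 3 [00011]: ((NOT 0 XOR (NOT 1 XOR 0)) OR (0 OR (NOT 0 IMPLIES NOT 1))) -> 1
  row 4 [00100]: ((NOT 1 XOR (NOT 0 XOR 0)) OR (0 OR (NOT 0 IMPLIES NOT 0))) -> 1
  row 5 [00101]: ((NOT 1 XOR (NOT 0 XOR 0)) OR (0 OR (NOT 0 IMPLIES NOT 0))) -> 1
  row 6 [00110]: ((NOT 1 XOR (NOT 1 XOR 0)) OR (0 OR (NOT 0 IMPLIES NOT 1))) -> 0
  row 7 [00111]: ((NOT 1 XOR (NOT 1 XOR 0)) OR (0 OR (NOT 0 IMPLIES NOT 1))) -> 0
  row 8 [01000]: ((NOT 0 XOR (NOT 0 XOR 0)) OR (1 OR (NOT 1 IMPLIES NOT 0))) -> 1
  row 9 [01001]: ((NOT 0 XOR (NOT 0 XOR 0)) OR (1 OR (NOT 1 IMPLIES NOT 0))) -> 1
  row 10 [01010]: ((NOT 0 XOR (NOT 1 XOR 0)) OR (1 OR (NOT 1 IMPLIES NOT 1))) -> 1
  row 11 [01011]: ((NOT 0 XOR (NOT 1 XOR 0)) OR (1 OR (NOT 1 IMPLIES NOT 1))) -> 1
  row 12 [01100]: ((NOT 1 XOR (NOT 0 XOR 0)) OR (1 OR (NOT 1 IMPLIES NOT 0))) -> 1
  row 13 [01101]: ((NOT 1 XOR (NOT 0 XOR 0)) OR (1 OR (NOT 1 IMPLIES NOT 0))) -> 1
  row 14 [01110]: ((NOT 1 XOR (NOT 1 XOR 0)) OR (1 OR (NOT 1 IMPLIES NOT 1))) -> 1
  row 15 [01111]: ((NOT 1 XOR (NOT 1 XOR 0)) OR (1 OR (NOT 1 IMPLIES NOT 1))) -> 1
  row 16 [10000]: ((NOT 0 XOR (NOT 0 XOR 1)) OR (0 OR (NOT 0 IMPLIES NOT 0))) -> 1
  row 17 [10001]: ((NOT 0 XOR (NOT 0 XOR 1)) OR (0 OR (NOT 0 IMPLIES NOT 0))) -> 1
  row 18 [10010]: ((NOT 0 XOR (NOT 1 XOR 1)) OR (0 OR (NOT 0 IMPLIES NOT 1))) -> 0
  row 19 [10011]: ((NOT 0 XOR (NOT 1 XOR 1)) OR (0 OR (NOT 0 IMPLIES NOT 1))) -> 0
  row 20 [10100]: ((NOT 1 XOR (NOT 0 XOR 1)) OR (0 OR (NOT 0 IMPLIES NOT 0))) -> 1
  row 21 [10101]: ((NOT 1 XOR (NOT 0 XOR 1)) OR (0 OR (NOT 0 IMPLIES NOT 0))) -> 1
  row 22 [10110]: ((NOT 1 XOR (NOT 1 XOR 1)) OR (0 OR (NOT 0 IMPLIES NOT 1))) -> 1
  row 23 [10111]: ((NOT 1 XOR (NOT 1 XOR 1)) OR (0 OR (NOT 0 IMPLIES NOT 1))) -> 1
  row 24 [11000]: ((NOT 0 XOR (NOT 0 XOR 1)) OR (1 OR (NOT 1 IMPLIES NOT 0))) -> 1
  row 25 [11001]: ((NOT 0 XOR (NOT 0 XOR 1)) OR (1 OR (NOT 1 IMPLIES NOT 0))) -> 1
  row 26 [11010]: ((NOT 0 XOR (NOT 1 XOR 1)) OR (1 OR (NOT 1 IMPLIES NOT 1))) -> 1
  row 27 [11011]: ((NOT 0 XOR (NOT 1 XOR 1)) OR (1 OR (NOT 1 IMPLIES NOT 1))) -> 1
  row 28 [11100]: ((NOT 1 XOR (NOT 0 XOR 1)) OR (1 OR (NOT 1 IMPLIES NOT 0))) -> 1
  row 29 [11101]: ((NOT 1 XOR (NOT 0 XOR 1)) OR (1 OR (NOT 1 IMPLIES NOT 0))) -> 1
  row 30 [11110]: ((NOT 1 XOR (NOT 1 XOR 1)) OR (1 OR (NOT 1 IMPLIES NOT 1))) -> 1
  row 31 [11111]: ((NOT 1 XOR (NOT 1 XOR 1)) OR (1 OR (NOT 1 IMPLIES NOT 1))) -> 1
Full result column, 4 rows per line (a,b,c fixed per line; d,e runs 00..11 left to right):
  rows 0-3 [a,b,c=000]: 1111  = hex F
  rows 4-7 [a,b,c=001]: 1100  = hex C
  rows 8-11 [a,b,c=010]: 1111  = hex F
  rows 12-15 [a,b,c=011]: 1111  = hex F
  rows 16-19 [a,b,c=100]: 1100  = hex C
  rows 20-23 [a,b,c=101]: 1111  = hex F
  rows 24-27 [a,b,c=110]: 1111  = hex F
  rows 28-31 [a,b,c=111]: 1111  = hex F
Output column (row 0 .. row 31) = 11111100111111111100111111111111
Output column grouped in 4s = 1111 1100 1111 1111 1100 1111 1111 1111 = 0xFCFFCFFF
Convert to decimal digit by digit (value = value*16 + digit):
  F -> 15
  15*16 + 12 (C) = 252
  252*16 + 15 (F) = 4047
  4047*16 + 15 (F) = 64767
  64767*16 + 12 (C) = 1036284
  1036284*16 + 15 (F) = 16580559
  16580559*16 + 15 (F) = 265288959
  265288959*16 + 15 (F) = 4244623359
Decimal = 4244623359

4244623359


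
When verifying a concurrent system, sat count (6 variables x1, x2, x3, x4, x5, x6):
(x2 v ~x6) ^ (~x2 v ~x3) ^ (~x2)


CNF with 3 clauses over 6 vars (64 assignments).
An assignment satisfies CNF iff every clause has >=1 true literal.
Check each row (bits = x1,x2,x3,x4,x5,x6; clause T/F shown):
  row 0 [000000]: clauses=TTT -> 1
  row 1 [000001]: clauses=FTT -> 0
  row 2 [000010]: clauses=TTT -> 1
  row 3 [000011]: clauses=FTT -> 0
  row 4 [000100]: clauses=TTT -> 1
  (every remaining row is evaluated the same way; all 64 results are listed next)
Full result column, 8 rows per line (x1,x2,x3 fixed per line; x4,x5,x6 runs 000..111 left to right):
  rows 0-7 [x1,x2,x3=000]: 10101010  (ones: 4)
  rows 8-15 [x1,x2,x3=001]: 10101010  (ones: 4)
  rows 16-23 [x1,x2,x3=010]: 00000000  (ones: 0)
  rows 24-31 [x1,x2,x3=011]: 00000000  (ones: 0)
  rows 32-39 [x1,x2,x3=100]: 10101010  (ones: 4)
  rows 40-47 [x1,x2,x3=101]: 10101010  (ones: 4)
  rows 48-55 [x1,x2,x3=110]: 00000000  (ones: 0)
  rows 56-63 [x1,x2,x3=111]: 00000000  (ones: 0)
Satisfying assignments = 4+4+0+0+4+4+0+0 = 16

16


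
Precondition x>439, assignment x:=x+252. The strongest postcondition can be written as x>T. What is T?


Formula: sp(P, x:=E) = exists old_x. (x = E[old_x/x]) AND P[old_x/x] (old_x is the value of x before the assignment; eliminate old_x by solving x = E[old_x/x] for old_x)
Step 1: Precondition P: x>439, i.e. old_x > 439
Step 2: Assignment gives x = old_x + 252, so old_x = x - 252
Step 3: Substitute into P: x - 252 > 439
Step 4: Simplify: x > 439+252 = 691

691


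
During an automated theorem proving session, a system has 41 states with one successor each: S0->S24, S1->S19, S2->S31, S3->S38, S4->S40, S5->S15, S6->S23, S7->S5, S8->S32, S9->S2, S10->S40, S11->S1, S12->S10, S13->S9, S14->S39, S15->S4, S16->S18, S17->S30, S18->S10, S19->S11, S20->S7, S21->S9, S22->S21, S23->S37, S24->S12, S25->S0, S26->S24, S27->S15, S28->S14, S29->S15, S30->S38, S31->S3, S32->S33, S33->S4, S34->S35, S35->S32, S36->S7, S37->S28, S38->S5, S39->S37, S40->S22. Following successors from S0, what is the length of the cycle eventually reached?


Trace from S0 until a state repeats:
  S0 -> S24 -> S12 -> S10 -> S40 -> S22 -> S21 -> S9 -> S2 -> S31 -> S3 -> S38 -> S5 -> S15 -> S4 -> S40
S40 first seen at step 4, revisited at step 15.
Cycle length = 15 - 4 = 11

11


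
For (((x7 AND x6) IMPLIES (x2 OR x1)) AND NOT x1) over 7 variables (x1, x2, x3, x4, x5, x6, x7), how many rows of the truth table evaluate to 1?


Formula: (((x7 AND x6) IMPLIES (x2 OR x1)) AND NOT x1) over 7 vars (128 rows)
Evaluate each row (x1, x2, x3, x4, x5, x6, x7 as bits, MSB first):
  row 0 [0000000]: (((0 AND 0) IMPLIES (0 OR 0)) AND NOT 0) -> 1
  row 1 [0000001]: (((1 AND 0) IMPLIES (0 OR 0)) AND NOT 0) -> 1
  row 2 [0000010]: (((0 AND 1) IMPLIES (0 OR 0)) AND NOT 0) -> 1
  row 3 [0000011]: (((1 AND 1) IMPLIES (0 OR 0)) AND NOT 0) -> 0
  row 4 [0000100]: (((0 AND 0) IMPLIES (0 OR 0)) AND NOT 0) -> 1
  (every remaining row is evaluated the same way; all 128 results are listed next)
Full result column, 8 rows per line (x1,x2,x3,x4 fixed per line; x5,x6,x7 runs 000..111 left to right):
  rows 0-7 [x1,x2,x3,x4=0000]: 11101110  (ones: 6)
  rows 8-15 [x1,x2,x3,x4=0001]: 11101110  (ones: 6)
  rows 16-23 [x1,x2,x3,x4=0010]: 11101110  (ones: 6)
  rows 24-31 [x1,x2,x3,x4=0011]: 11101110  (ones: 6)
  rows 32-39 [x1,x2,x3,x4=0100]: 11111111  (ones: 8)
  rows 40-47 [x1,x2,x3,x4=0101]: 11111111  (ones: 8)
  rows 48-55 [x1,x2,x3,x4=0110]: 11111111  (ones: 8)
  rows 56-63 [x1,x2,x3,x4=0111]: 11111111  (ones: 8)
  rows 64-71 [x1,x2,x3,x4=1000]: 00000000  (ones: 0)
  rows 72-79 [x1,x2,x3,x4=1001]: 00000000  (ones: 0)
  rows 80-87 [x1,x2,x3,x4=1010]: 00000000  (ones: 0)
  rows 88-95 [x1,x2,x3,x4=1011]: 00000000  (ones: 0)
  rows 96-103 [x1,x2,x3,x4=1100]: 00000000  (ones: 0)
  rows 104-111 [x1,x2,x3,x4=1101]: 00000000  (ones: 0)
  rows 112-119 [x1,x2,x3,x4=1110]: 00000000  (ones: 0)
  rows 120-127 [x1,x2,x3,x4=1111]: 00000000  (ones: 0)
Count of 1-rows = 6+6+6+6+8+8+8+8+0+0+0+0+0+0+0+0 = 56

56


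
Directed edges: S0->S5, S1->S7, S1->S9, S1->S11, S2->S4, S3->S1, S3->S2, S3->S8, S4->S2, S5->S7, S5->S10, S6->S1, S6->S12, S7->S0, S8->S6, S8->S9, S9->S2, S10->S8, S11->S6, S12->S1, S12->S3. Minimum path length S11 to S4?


BFS layer-by-layer from S11:
  dist 0: {S11}
  dist 1: {S6}
  dist 2: {S1, S12}
  dist 3: {S3, S7, S9}
  dist 4: {S0, S2, S8}
  dist 5: {S4, S5}
  -> S4 reached at distance 5
Shortest path length = 5

5


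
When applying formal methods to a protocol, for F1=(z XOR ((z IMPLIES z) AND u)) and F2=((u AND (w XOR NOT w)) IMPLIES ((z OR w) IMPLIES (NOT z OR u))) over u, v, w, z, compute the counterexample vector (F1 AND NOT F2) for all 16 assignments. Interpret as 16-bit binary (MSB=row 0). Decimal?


F1 = (z XOR ((z IMPLIES z) AND u))
F2 = ((u AND (w XOR NOT w)) IMPLIES ((z OR w) IMPLIES (NOT z OR u)))
Counterexample to F1=>F2 is where F1=1 and F2=0.
Evaluate each row (bits = u,v,w,z, MSB first):
  row 0 [0000]: F1=0 F2=1 -> F1&~F2 -> 0
  row 1 [0001]: F1=1 F2=1 -> F1&~F2 -> 0
  row 2 [0010]: F1=0 F2=1 -> F1&~F2 -> 0
  row 3 [0011]: F1=1 F2=1 -> F1&~F2 -> 0
  row 4 [0100]: F1=0 F2=1 -> F1&~F2 -> 0
  row 5 [0101]: F1=1 F2=1 -> F1&~F2 -> 0
  row 6 [0110]: F1=0 F2=1 -> F1&~F2 -> 0
  row 7 [0111]: F1=1 F2=1 -> F1&~F2 -> 0
  row 8 [1000]: F1=1 F2=1 -> F1&~F2 -> 0
  row 9 [1001]: F1=0 F2=1 -> F1&~F2 -> 0
  row 10 [1010]: F1=1 F2=1 -> F1&~F2 -> 0
  row 11 [1011]: F1=0 F2=1 -> F1&~F2 -> 0
  row 12 [1100]: F1=1 F2=1 -> F1&~F2 -> 0
  row 13 [1101]: F1=0 F2=1 -> F1&~F2 -> 0
  row 14 [1110]: F1=1 F2=1 -> F1&~F2 -> 0
  row 15 [1111]: F1=0 F2=1 -> F1&~F2 -> 0
Full result column, 4 rows per line (u,v fixed per line; w,z runs 00..11 left to right):
  rows 0-3 [u,v=00]: 0000  = hex 0
  rows 4-7 [u,v=01]: 0000  = hex 0
  rows 8-11 [u,v=10]: 0000  = hex 0
  rows 12-15 [u,v=11]: 0000  = hex 0
Counterexample vector (row 0 .. row 15) = 0000000000000000
Output column grouped in 4s = 0000 0000 0000 0000 = 0x0000
Convert to decimal digit by digit (value = value*16 + digit):
  0 -> 0
  0*16 + 0 = 0
  0*16 + 0 = 0
  0*16 + 0 = 0
Decimal = 0

0


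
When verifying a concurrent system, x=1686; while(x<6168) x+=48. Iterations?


Step 1: x goes from 1686 toward 6168 by 48; the body runs while x<6168, so iterations = ceil((bound-start)/step)
Step 2: Distance=4482
Step 3: ceil(4482/48)=94

94


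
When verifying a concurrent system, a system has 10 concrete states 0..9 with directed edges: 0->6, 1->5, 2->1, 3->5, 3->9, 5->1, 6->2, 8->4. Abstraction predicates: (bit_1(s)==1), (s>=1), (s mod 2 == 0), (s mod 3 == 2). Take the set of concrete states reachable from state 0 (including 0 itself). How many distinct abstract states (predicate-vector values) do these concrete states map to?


BFS from 0:
Concrete reachable: {0, 1, 2, 5, 6}
Abstract via predicates (bit_1(s)==1), (s>=1), (s mod 2 == 0), (s mod 3 == 2):
  (0,0,1,0) <- {0}
  (0,1,0,0) <- {1}
  (0,1,0,1) <- {5}
  (1,1,1,0) <- {6}
  (1,1,1,1) <- {2}
Distinct abstract states = 5

5


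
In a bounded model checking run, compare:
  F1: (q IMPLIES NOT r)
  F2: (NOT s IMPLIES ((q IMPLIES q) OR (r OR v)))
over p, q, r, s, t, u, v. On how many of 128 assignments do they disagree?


F1 = (q IMPLIES NOT r)
F2 = (NOT s IMPLIES ((q IMPLIES q) OR (r OR v)))
Evaluate both on each of 128 rows (bits = p,q,r,s,t,u,v):
  row 0 [0000000]: F1=1 F2=1 -> 0
  row 1 [0000001]: F1=1 F2=1 -> 0
  row 2 [0000010]: F1=1 F2=1 -> 0
  row 3 [0000011]: F1=1 F2=1 -> 0
  row 4 [0000100]: F1=1 F2=1 -> 0
  (every remaining row is evaluated the same way; all 128 results are listed next)
Full result column, 8 rows per line (p,q,r,s fixed per line; t,u,v runs 000..111 left to right):
  rows 0-7 [p,q,r,s=0000]: 00000000  (ones: 0)
  rows 8-15 [p,q,r,s=0001]: 00000000  (ones: 0)
  rows 16-23 [p,q,r,s=0010]: 00000000  (ones: 0)
  rows 24-31 [p,q,r,s=0011]: 00000000  (ones: 0)
  rows 32-39 [p,q,r,s=0100]: 00000000  (ones: 0)
  rows 40-47 [p,q,r,s=0101]: 00000000  (ones: 0)
  rows 48-55 [p,q,r,s=0110]: 11111111  (ones: 8)
  rows 56-63 [p,q,r,s=0111]: 11111111  (ones: 8)
  rows 64-71 [p,q,r,s=1000]: 00000000  (ones: 0)
  rows 72-79 [p,q,r,s=1001]: 00000000  (ones: 0)
  rows 80-87 [p,q,r,s=1010]: 00000000  (ones: 0)
  rows 88-95 [p,q,r,s=1011]: 00000000  (ones: 0)
  rows 96-103 [p,q,r,s=1100]: 00000000  (ones: 0)
  rows 104-111 [p,q,r,s=1101]: 00000000  (ones: 0)
  rows 112-119 [p,q,r,s=1110]: 11111111  (ones: 8)
  rows 120-127 [p,q,r,s=1111]: 11111111  (ones: 8)
Disagreements = 0+0+0+0+0+0+8+8+0+0+0+0+0+0+8+8 = 32

32


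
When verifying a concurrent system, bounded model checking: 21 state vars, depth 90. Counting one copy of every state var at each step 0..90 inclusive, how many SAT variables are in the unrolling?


BMC unrolls to depth k, creating one copy of each state var for steps 0..k.
Step count = 90 + 1 = 91 (steps 0 through 90)
Vars per step = 21
Total = 21 * 91 = 1911

1911


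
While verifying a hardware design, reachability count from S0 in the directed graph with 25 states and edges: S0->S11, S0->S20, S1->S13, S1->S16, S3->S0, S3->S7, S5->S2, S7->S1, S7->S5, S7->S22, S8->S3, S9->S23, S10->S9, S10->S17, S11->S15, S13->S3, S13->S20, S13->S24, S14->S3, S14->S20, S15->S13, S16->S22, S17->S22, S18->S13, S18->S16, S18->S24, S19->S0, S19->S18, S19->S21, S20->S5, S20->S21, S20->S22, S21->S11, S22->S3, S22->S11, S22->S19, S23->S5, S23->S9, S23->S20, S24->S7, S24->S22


BFS from S0:
  layer 0: {S0}
  layer 1: {S11, S20}
  layer 2: {S5, S15, S21, S22}
  layer 3: {S2, S3, S13, S19}
  layer 4: {S7, S18, S24}
  layer 5: {S1, S16}
Reachable set: {S0, S1, S2, S3, S5, S7, S11, S13, S15, S16, S18, S19, S20, S21, S22, S24}
Count = 16

16


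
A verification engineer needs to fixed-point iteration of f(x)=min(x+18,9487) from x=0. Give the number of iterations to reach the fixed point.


Step 1: x=0, cap=9487, increment=18
Step 2: x grows by 18 each step until capped at 9487; fixed point is x=9487
Step 3: iterations = ceil(9487/18) = 528

528


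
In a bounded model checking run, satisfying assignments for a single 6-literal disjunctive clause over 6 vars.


Step 1: Total=2^6=64
Step 2: Unsat when all 6 false: 2^0=1
Step 3: Sat=64-1=63

63


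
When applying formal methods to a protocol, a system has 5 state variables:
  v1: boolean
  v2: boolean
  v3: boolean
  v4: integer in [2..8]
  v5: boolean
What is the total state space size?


State space = product of domain sizes of all variables.
Domain sizes:
  v1 (boolean): 2
  v2 (boolean): 2
  v3 (boolean): 2
  v4 (integer in [2..8]): 7
  v5 (boolean): 2
Product = 2 * 2 * 2 * 7 * 2 = 112

112


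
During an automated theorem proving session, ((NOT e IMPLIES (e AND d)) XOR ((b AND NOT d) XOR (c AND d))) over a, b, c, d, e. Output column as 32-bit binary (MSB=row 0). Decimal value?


Formula: ((NOT e IMPLIES (e AND d)) XOR ((b AND NOT d) XOR (c AND d))) over a, b, c, d, e (32 rows)
Evaluate each row (bits = a,b,c,d,e, MSB first):
  row 0 [00000]: ((NOT 0 IMPLIES (0 AND 0)) XOR ((0 AND NOT 0) XOR (0 AND 0))) -> 0
  row 1 [00001]: ((NOT 1 IMPLIES (1 AND 0)) XOR ((0 AND NOT 0) XOR (0 AND 0))) -> 1
  row 2 [00010]: ((NOT 0 IMPLIES (0 AND 1)) XOR ((0 AND NOT 1) XOR (0 AND 1))) -> 0
  row 3 [00011]: ((NOT 1 IMPLIES (1 AND 1)) XOR ((0 AND NOT 1) XOR (0 AND 1))) -> 1
  row 4 [00100]: ((NOT 0 IMPLIES (0 AND 0)) XOR ((0 AND NOT 0) XOR (1 AND 0))) -> 0
  row 5 [00101]: ((NOT 1 IMPLIES (1 AND 0)) XOR ((0 AND NOT 0) XOR (1 AND 0))) -> 1
  row 6 [00110]: ((NOT 0 IMPLIES (0 AND 1)) XOR ((0 AND NOT 1) XOR (1 AND 1))) -> 1
  row 7 [00111]: ((NOT 1 IMPLIES (1 AND 1)) XOR ((0 AND NOT 1) XOR (1 AND 1))) -> 0
  row 8 [01000]: ((NOT 0 IMPLIES (0 AND 0)) XOR ((1 AND NOT 0) XOR (0 AND 0))) -> 1
  row 9 [01001]: ((NOT 1 IMPLIES (1 AND 0)) XOR ((1 AND NOT 0) XOR (0 AND 0))) -> 0
  row 10 [01010]: ((NOT 0 IMPLIES (0 AND 1)) XOR ((1 AND NOT 1) XOR (0 AND 1))) -> 0
  row 11 [01011]: ((NOT 1 IMPLIES (1 AND 1)) XOR ((1 AND NOT 1) XOR (0 AND 1))) -> 1
  row 12 [01100]: ((NOT 0 IMPLIES (0 AND 0)) XOR ((1 AND NOT 0) XOR (1 AND 0))) -> 1
  row 13 [01101]: ((NOT 1 IMPLIES (1 AND 0)) XOR ((1 AND NOT 0) XOR (1 AND 0))) -> 0
  row 14 [01110]: ((NOT 0 IMPLIES (0 AND 1)) XOR ((1 AND NOT 1) XOR (1 AND 1))) -> 1
  row 15 [01111]: ((NOT 1 IMPLIES (1 AND 1)) XOR ((1 AND NOT 1) XOR (1 AND 1))) -> 0
  row 16 [10000]: ((NOT 0 IMPLIES (0 AND 0)) XOR ((0 AND NOT 0) XOR (0 AND 0))) -> 0
  row 17 [10001]: ((NOT 1 IMPLIES (1 AND 0)) XOR ((0 AND NOT 0) XOR (0 AND 0))) -> 1
  row 18 [10010]: ((NOT 0 IMPLIES (0 AND 1)) XOR ((0 AND NOT 1) XOR (0 AND 1))) -> 0
  row 19 [10011]: ((NOT 1 IMPLIES (1 AND 1)) XOR ((0 AND NOT 1) XOR (0 AND 1))) -> 1
  row 20 [10100]: ((NOT 0 IMPLIES (0 AND 0)) XOR ((0 AND NOT 0) XOR (1 AND 0))) -> 0
  row 21 [10101]: ((NOT 1 IMPLIES (1 AND 0)) XOR ((0 AND NOT 0) XOR (1 AND 0))) -> 1
  row 22 [10110]: ((NOT 0 IMPLIES (0 AND 1)) XOR ((0 AND NOT 1) XOR (1 AND 1))) -> 1
  row 23 [10111]: ((NOT 1 IMPLIES (1 AND 1)) XOR ((0 AND NOT 1) XOR (1 AND 1))) -> 0
  row 24 [11000]: ((NOT 0 IMPLIES (0 AND 0)) XOR ((1 AND NOT 0) XOR (0 AND 0))) -> 1
  row 25 [11001]: ((NOT 1 IMPLIES (1 AND 0)) XOR ((1 AND NOT 0) XOR (0 AND 0))) -> 0
  row 26 [11010]: ((NOT 0 IMPLIES (0 AND 1)) XOR ((1 AND NOT 1) XOR (0 AND 1))) -> 0
  row 27 [11011]: ((NOT 1 IMPLIES (1 AND 1)) XOR ((1 AND NOT 1) XOR (0 AND 1))) -> 1
  row 28 [11100]: ((NOT 0 IMPLIES (0 AND 0)) XOR ((1 AND NOT 0) XOR (1 AND 0))) -> 1
  row 29 [11101]: ((NOT 1 IMPLIES (1 AND 0)) XOR ((1 AND NOT 0) XOR (1 AND 0))) -> 0
  row 30 [11110]: ((NOT 0 IMPLIES (0 AND 1)) XOR ((1 AND NOT 1) XOR (1 AND 1))) -> 1
  row 31 [11111]: ((NOT 1 IMPLIES (1 AND 1)) XOR ((1 AND NOT 1) XOR (1 AND 1))) -> 0
Full result column, 4 rows per line (a,b,c fixed per line; d,e runs 00..11 left to right):
  rows 0-3 [a,b,c=000]: 0101  = hex 5
  rows 4-7 [a,b,c=001]: 0110  = hex 6
  rows 8-11 [a,b,c=010]: 1001  = hex 9
  rows 12-15 [a,b,c=011]: 1010  = hex A
  rows 16-19 [a,b,c=100]: 0101  = hex 5
  rows 20-23 [a,b,c=101]: 0110  = hex 6
  rows 24-27 [a,b,c=110]: 1001  = hex 9
  rows 28-31 [a,b,c=111]: 1010  = hex A
Output column (row 0 .. row 31) = 01010110100110100101011010011010
Output column grouped in 4s = 0101 0110 1001 1010 0101 0110 1001 1010 = 0x569A569A
Convert to decimal digit by digit (value = value*16 + digit):
  5 -> 5
  5*16 + 6 = 86
  86*16 + 9 = 1385
  1385*16 + 10 (A) = 22170
  22170*16 + 5 = 354725
  354725*16 + 6 = 5675606
  5675606*16 + 9 = 90809705
  90809705*16 + 10 (A) = 1452955290
Decimal = 1452955290

1452955290


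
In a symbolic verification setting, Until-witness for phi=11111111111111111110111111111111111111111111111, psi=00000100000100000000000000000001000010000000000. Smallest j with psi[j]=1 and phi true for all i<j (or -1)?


(phi U psi) at 0: need smallest j with psi[j]=1 and phi[i]=1 for all i in [0,j).
Scan from step 0:
  step 0: phi=1, psi=0 -> continue
  step 1: phi=1, psi=0 -> continue
  step 2: phi=1, psi=0 -> continue
  step 3: phi=1, psi=0 -> continue
  step 5: psi=1 and phi held for [0,5) -> witness found
Witness step = 5

5


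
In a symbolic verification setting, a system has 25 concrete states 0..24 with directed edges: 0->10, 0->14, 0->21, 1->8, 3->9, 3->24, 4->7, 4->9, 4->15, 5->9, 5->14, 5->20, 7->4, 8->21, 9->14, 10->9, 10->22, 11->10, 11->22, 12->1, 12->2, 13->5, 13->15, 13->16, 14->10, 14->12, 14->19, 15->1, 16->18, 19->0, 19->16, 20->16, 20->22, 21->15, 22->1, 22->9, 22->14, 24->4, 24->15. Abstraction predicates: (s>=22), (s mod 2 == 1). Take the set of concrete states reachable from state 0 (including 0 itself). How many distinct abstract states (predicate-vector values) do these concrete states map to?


BFS from 0:
Concrete reachable: {0, 1, 2, 8, 9, 10, 12, 14, 15, 16, 18, 19, 21, 22}
Abstract via predicates (s>=22), (s mod 2 == 1):
  (0,0) <- {0, 2, 8, 10, 12, 14, 16, 18}
  (0,1) <- {1, 9, 15, 19, 21}
  (1,0) <- {22}
Distinct abstract states = 3

3


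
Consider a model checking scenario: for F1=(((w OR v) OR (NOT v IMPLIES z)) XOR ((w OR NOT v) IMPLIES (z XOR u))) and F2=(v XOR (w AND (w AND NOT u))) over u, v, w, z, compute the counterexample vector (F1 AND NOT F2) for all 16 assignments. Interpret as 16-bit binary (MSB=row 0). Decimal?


F1 = (((w OR v) OR (NOT v IMPLIES z)) XOR ((w OR NOT v) IMPLIES (z XOR u)))
F2 = (v XOR (w AND (w AND NOT u)))
Counterexample to F1=>F2 is where F1=1 and F2=0.
Evaluate each row (bits = u,v,w,z, MSB first):
  row 0 [0000]: F1=0 F2=0 -> F1&~F2 -> 0
  row 1 [0001]: F1=0 F2=0 -> F1&~F2 -> 0
  row 2 [0010]: F1=1 F2=1 -> F1&~F2 -> 0
  row 3 [0011]: F1=0 F2=1 -> F1&~F2 -> 0
  row 4 [0100]: F1=0 F2=1 -> F1&~F2 -> 0
  row 5 [0101]: F1=0 F2=1 -> F1&~F2 -> 0
  row 6 [0110]: F1=1 F2=0 -> F1&~F2 -> 1
  row 7 [0111]: F1=0 F2=0 -> F1&~F2 -> 0
  row 8 [1000]: F1=1 F2=0 -> F1&~F2 -> 1
  row 9 [1001]: F1=1 F2=0 -> F1&~F2 -> 1
  row 10 [1010]: F1=0 F2=0 -> F1&~F2 -> 0
  row 11 [1011]: F1=1 F2=0 -> F1&~F2 -> 1
  row 12 [1100]: F1=0 F2=1 -> F1&~F2 -> 0
  row 13 [1101]: F1=0 F2=1 -> F1&~F2 -> 0
  row 14 [1110]: F1=0 F2=1 -> F1&~F2 -> 0
  row 15 [1111]: F1=1 F2=1 -> F1&~F2 -> 0
Full result column, 4 rows per line (u,v fixed per line; w,z runs 00..11 left to right):
  rows 0-3 [u,v=00]: 0000  = hex 0
  rows 4-7 [u,v=01]: 0010  = hex 2
  rows 8-11 [u,v=10]: 1101  = hex D
  rows 12-15 [u,v=11]: 0000  = hex 0
Counterexample vector (row 0 .. row 15) = 0000001011010000
Output column grouped in 4s = 0000 0010 1101 0000 = 0x02D0
Convert to decimal digit by digit (value = value*16 + digit):
  0 -> 0
  0*16 + 2 = 2
  2*16 + 13 (D) = 45
  45*16 + 0 = 720
Decimal = 720

720
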